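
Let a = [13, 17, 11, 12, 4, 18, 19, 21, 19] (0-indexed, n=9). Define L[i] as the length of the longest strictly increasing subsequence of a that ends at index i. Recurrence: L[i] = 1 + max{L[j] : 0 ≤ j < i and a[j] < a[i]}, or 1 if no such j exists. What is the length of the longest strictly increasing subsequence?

   i    0    1    2    3    4    5    6    7    8
a[i]   13   17   11   12    4   18   19   21   19
L[i]    1    2    1    2    1    3    4    5    4

5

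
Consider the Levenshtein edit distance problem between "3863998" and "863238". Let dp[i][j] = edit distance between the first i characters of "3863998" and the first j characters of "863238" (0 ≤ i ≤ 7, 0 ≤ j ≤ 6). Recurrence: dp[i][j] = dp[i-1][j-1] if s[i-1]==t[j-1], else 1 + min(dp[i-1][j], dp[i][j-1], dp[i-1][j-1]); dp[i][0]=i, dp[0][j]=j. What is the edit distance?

   ''  8  6  3  2  3  8
''  0  1  2  3  4  5  6
 3  1  1  2  2  3  4  5
 8  2  1  2  3  3  4  4
 6  3  2  1  2  3  4  5
 3  4  3  2  1  2  3  4
 9  5  4  3  2  2  3  4
 9  6  5  4  3  3  3  4
 8  7  6  5  4  4  4  3

3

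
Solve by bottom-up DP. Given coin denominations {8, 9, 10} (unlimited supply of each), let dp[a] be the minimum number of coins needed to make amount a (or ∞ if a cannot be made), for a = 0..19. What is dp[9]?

1

 a  0  1  2  3  4  5  6  7  8  9 10 11 12 13 14 15 16 17 18 19
dp  0  -  -  -  -  -  -  -  1  1  1  -  -  -  -  -  2  2  2  2
(- denotes ∞ / unreachable)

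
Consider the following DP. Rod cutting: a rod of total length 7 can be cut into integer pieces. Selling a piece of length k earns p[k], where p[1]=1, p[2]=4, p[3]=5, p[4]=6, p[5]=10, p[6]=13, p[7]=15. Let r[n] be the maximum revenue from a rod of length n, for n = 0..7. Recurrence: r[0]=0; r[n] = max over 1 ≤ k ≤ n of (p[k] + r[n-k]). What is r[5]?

   n    0    1    2    3    4    5    6    7
r[n]    0    1    4    5    8   10   13   15

10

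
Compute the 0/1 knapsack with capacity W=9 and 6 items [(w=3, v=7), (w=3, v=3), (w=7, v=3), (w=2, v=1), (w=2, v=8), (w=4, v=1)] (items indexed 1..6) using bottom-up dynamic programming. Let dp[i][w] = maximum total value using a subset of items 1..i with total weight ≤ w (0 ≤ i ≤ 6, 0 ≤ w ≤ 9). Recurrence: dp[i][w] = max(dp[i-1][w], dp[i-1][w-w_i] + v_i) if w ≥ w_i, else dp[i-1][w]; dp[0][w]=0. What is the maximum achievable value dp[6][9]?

i\w   0   1   2   3   4   5   6   7   8   9
  0   0   0   0   0   0   0   0   0   0   0
  1   0   0   0   7   7   7   7   7   7   7
  2   0   0   0   7   7   7  10  10  10  10
  3   0   0   0   7   7   7  10  10  10  10
  4   0   0   1   7   7   8  10  10  11  11
  5   0   0   8   8   9  15  15  16  18  18
  6   0   0   8   8   9  15  15  16  18  18

18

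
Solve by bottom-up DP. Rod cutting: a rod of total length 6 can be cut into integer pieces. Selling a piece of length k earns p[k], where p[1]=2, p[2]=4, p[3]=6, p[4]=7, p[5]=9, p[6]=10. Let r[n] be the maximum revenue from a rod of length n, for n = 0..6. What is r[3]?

6

   n    0    1    2    3    4    5    6
r[n]    0    2    4    6    8   10   12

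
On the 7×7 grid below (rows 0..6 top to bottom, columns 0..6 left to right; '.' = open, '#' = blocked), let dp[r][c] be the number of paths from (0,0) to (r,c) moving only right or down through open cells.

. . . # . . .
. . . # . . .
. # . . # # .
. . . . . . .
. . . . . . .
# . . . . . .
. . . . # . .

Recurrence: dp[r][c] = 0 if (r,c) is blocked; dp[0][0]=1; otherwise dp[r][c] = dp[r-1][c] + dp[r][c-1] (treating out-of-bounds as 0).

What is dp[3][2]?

r\c   0   1   2   3   4   5   6
  0   1   1   1   0   0   0   0
  1   1   2   3   0   0   0   0
  2   1   0   3   3   0   0   0
  3   1   1   4   7   7   7   7
  4   1   2   6  13  20  27  34
  5   0   2   8  21  41  68 102
  6   0   2  10  31   0  68 170

4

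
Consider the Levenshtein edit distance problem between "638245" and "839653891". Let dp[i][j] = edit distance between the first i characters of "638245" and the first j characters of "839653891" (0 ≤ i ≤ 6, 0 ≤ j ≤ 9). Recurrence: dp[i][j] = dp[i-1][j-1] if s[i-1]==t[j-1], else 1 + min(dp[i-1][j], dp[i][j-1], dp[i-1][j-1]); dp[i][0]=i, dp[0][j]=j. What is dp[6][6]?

5

   ''  8  3  9  6  5  3  8  9  1
''  0  1  2  3  4  5  6  7  8  9
 6  1  1  2  3  3  4  5  6  7  8
 3  2  2  1  2  3  4  4  5  6  7
 8  3  2  2  2  3  4  5  4  5  6
 2  4  3  3  3  3  4  5  5  5  6
 4  5  4  4  4  4  4  5  6  6  6
 5  6  5  5  5  5  4  5  6  7  7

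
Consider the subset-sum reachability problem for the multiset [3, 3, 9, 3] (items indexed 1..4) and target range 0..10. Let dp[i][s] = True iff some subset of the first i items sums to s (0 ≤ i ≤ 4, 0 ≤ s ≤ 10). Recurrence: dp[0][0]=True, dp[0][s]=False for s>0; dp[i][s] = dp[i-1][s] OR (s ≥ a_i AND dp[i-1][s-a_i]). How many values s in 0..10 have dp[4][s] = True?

4

i\s   0   1   2   3   4   5   6   7   8   9  10
  0   T   F   F   F   F   F   F   F   F   F   F
  1   T   F   F   T   F   F   F   F   F   F   F
  2   T   F   F   T   F   F   T   F   F   F   F
  3   T   F   F   T   F   F   T   F   F   T   F
  4   T   F   F   T   F   F   T   F   F   T   F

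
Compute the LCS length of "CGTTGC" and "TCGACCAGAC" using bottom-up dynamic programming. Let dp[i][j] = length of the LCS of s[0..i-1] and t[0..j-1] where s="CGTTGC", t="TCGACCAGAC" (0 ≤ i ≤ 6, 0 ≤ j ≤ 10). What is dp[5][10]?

   ''  T  C  G  A  C  C  A  G  A  C
''  0  0  0  0  0  0  0  0  0  0  0
 C  0  0  1  1  1  1  1  1  1  1  1
 G  0  0  1  2  2  2  2  2  2  2  2
 T  0  1  1  2  2  2  2  2  2  2  2
 T  0  1  1  2  2  2  2  2  2  2  2
 G  0  1  1  2  2  2  2  2  3  3  3
 C  0  1  2  2  2  3  3  3  3  3  4

3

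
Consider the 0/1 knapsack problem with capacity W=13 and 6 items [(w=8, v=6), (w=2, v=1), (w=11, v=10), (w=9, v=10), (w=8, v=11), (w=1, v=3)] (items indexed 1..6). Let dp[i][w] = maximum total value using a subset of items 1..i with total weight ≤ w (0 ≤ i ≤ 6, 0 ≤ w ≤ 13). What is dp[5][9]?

11

i\w   0   1   2   3   4   5   6   7   8   9  10  11  12  13
  0   0   0   0   0   0   0   0   0   0   0   0   0   0   0
  1   0   0   0   0   0   0   0   0   6   6   6   6   6   6
  2   0   0   1   1   1   1   1   1   6   6   7   7   7   7
  3   0   0   1   1   1   1   1   1   6   6   7  10  10  11
  4   0   0   1   1   1   1   1   1   6  10  10  11  11  11
  5   0   0   1   1   1   1   1   1  11  11  12  12  12  12
  6   0   3   3   4   4   4   4   4  11  14  14  15  15  15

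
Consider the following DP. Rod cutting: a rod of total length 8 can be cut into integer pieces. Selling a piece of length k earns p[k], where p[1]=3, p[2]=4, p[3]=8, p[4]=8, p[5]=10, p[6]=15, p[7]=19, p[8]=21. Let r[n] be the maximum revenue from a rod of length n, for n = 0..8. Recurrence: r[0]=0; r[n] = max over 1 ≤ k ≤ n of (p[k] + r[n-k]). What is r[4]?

12

   n    0    1    2    3    4    5    6    7    8
r[n]    0    3    6    9   12   15   18   21   24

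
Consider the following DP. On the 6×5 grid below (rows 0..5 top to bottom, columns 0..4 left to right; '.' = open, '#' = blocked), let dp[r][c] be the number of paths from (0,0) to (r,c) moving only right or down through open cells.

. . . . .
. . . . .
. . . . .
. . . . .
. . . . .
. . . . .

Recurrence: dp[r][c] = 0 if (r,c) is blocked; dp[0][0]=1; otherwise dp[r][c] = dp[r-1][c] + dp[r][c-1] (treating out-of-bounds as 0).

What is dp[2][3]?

10

r\c   0   1   2   3   4
  0   1   1   1   1   1
  1   1   2   3   4   5
  2   1   3   6  10  15
  3   1   4  10  20  35
  4   1   5  15  35  70
  5   1   6  21  56 126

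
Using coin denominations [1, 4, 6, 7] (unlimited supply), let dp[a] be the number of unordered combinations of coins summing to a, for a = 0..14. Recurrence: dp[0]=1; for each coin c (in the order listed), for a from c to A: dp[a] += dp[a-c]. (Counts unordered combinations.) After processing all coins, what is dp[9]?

5

after  coin     0     1     2     3     4     5     6     7     8     9    10    11    12    13    14
          1     1     1     1     1     1     1     1     1     1     1     1     1     1     1     1
          4     1     1     1     1     2     2     2     2     3     3     3     3     4     4     4
          6     1     1     1     1     2     2     3     3     4     4     5     5     7     7     8
          7     1     1     1     1     2     2     3     4     5     5     6     7     9    10    12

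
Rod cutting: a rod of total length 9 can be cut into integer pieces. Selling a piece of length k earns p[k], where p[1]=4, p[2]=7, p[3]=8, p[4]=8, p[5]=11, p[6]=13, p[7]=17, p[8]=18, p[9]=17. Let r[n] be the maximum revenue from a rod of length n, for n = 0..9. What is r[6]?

   n    0    1    2    3    4    5    6    7    8    9
r[n]    0    4    8   12   16   20   24   28   32   36

24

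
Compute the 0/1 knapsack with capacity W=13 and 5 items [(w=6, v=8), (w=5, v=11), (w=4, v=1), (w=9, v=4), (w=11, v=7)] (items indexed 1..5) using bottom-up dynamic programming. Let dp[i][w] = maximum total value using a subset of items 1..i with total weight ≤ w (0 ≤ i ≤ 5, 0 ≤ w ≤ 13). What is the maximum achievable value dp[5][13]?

i\w   0   1   2   3   4   5   6   7   8   9  10  11  12  13
  0   0   0   0   0   0   0   0   0   0   0   0   0   0   0
  1   0   0   0   0   0   0   8   8   8   8   8   8   8   8
  2   0   0   0   0   0  11  11  11  11  11  11  19  19  19
  3   0   0   0   0   1  11  11  11  11  12  12  19  19  19
  4   0   0   0   0   1  11  11  11  11  12  12  19  19  19
  5   0   0   0   0   1  11  11  11  11  12  12  19  19  19

19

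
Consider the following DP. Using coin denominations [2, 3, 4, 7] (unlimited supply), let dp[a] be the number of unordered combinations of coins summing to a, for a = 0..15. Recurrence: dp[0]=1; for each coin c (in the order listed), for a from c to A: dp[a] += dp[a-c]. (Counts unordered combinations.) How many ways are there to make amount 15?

11

after  coin     0     1     2     3     4     5     6     7     8     9    10    11    12    13    14    15
          2     1     0     1     0     1     0     1     0     1     0     1     0     1     0     1     0
          3     1     0     1     1     1     1     2     1     2     2     2     2     3     2     3     3
          4     1     0     1     1     2     1     3     2     4     3     5     4     7     5     8     7
          7     1     0     1     1     2     1     3     3     4     4     6     6     8     8    11    11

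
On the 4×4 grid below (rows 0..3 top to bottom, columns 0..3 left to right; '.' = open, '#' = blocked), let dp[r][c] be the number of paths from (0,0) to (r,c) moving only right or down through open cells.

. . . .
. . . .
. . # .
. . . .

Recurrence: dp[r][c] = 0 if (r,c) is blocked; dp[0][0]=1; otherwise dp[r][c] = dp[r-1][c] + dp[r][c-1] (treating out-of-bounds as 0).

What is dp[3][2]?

4

r\c   0   1   2   3
  0   1   1   1   1
  1   1   2   3   4
  2   1   3   0   4
  3   1   4   4   8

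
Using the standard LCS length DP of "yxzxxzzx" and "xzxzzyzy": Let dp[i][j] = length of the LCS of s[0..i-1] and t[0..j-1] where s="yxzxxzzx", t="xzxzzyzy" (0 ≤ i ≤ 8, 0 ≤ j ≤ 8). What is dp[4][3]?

3

   ''  x  z  x  z  z  y  z  y
''  0  0  0  0  0  0  0  0  0
 y  0  0  0  0  0  0  1  1  1
 x  0  1  1  1  1  1  1  1  1
 z  0  1  2  2  2  2  2  2  2
 x  0  1  2  3  3  3  3  3  3
 x  0  1  2  3  3  3  3  3  3
 z  0  1  2  3  4  4  4  4  4
 z  0  1  2  3  4  5  5  5  5
 x  0  1  2  3  4  5  5  5  5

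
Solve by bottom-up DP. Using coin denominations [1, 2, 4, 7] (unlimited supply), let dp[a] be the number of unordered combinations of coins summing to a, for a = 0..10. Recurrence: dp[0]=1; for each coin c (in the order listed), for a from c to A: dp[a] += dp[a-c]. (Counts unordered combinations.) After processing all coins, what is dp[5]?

4

after  coin     0     1     2     3     4     5     6     7     8     9    10
          1     1     1     1     1     1     1     1     1     1     1     1
          2     1     1     2     2     3     3     4     4     5     5     6
          4     1     1     2     2     4     4     6     6     9     9    12
          7     1     1     2     2     4     4     6     7    10    11    14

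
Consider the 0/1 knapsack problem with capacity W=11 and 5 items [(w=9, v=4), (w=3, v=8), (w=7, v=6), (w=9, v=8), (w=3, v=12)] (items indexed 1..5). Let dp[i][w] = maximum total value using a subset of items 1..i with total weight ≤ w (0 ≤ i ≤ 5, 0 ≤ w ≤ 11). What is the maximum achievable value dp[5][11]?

i\w   0   1   2   3   4   5   6   7   8   9  10  11
  0   0   0   0   0   0   0   0   0   0   0   0   0
  1   0   0   0   0   0   0   0   0   0   4   4   4
  2   0   0   0   8   8   8   8   8   8   8   8   8
  3   0   0   0   8   8   8   8   8   8   8  14  14
  4   0   0   0   8   8   8   8   8   8   8  14  14
  5   0   0   0  12  12  12  20  20  20  20  20  20

20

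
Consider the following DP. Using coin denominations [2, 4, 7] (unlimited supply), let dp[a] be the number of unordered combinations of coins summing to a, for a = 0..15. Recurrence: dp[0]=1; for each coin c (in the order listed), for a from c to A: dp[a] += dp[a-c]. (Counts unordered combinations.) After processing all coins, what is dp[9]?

1

after  coin     0     1     2     3     4     5     6     7     8     9    10    11    12    13    14    15
          2     1     0     1     0     1     0     1     0     1     0     1     0     1     0     1     0
          4     1     0     1     0     2     0     2     0     3     0     3     0     4     0     4     0
          7     1     0     1     0     2     0     2     1     3     1     3     2     4     2     5     3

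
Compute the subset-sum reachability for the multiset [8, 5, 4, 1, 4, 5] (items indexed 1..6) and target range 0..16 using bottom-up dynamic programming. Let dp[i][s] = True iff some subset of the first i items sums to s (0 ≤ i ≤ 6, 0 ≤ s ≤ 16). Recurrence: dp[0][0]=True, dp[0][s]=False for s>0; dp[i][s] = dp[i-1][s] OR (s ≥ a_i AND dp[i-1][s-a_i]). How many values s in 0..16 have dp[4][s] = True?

11

i\s   0   1   2   3   4   5   6   7   8   9  10  11  12  13  14  15  16
  0   T   F   F   F   F   F   F   F   F   F   F   F   F   F   F   F   F
  1   T   F   F   F   F   F   F   F   T   F   F   F   F   F   F   F   F
  2   T   F   F   F   F   T   F   F   T   F   F   F   F   T   F   F   F
  3   T   F   F   F   T   T   F   F   T   T   F   F   T   T   F   F   F
  4   T   T   F   F   T   T   T   F   T   T   T   F   T   T   T   F   F
  5   T   T   F   F   T   T   T   F   T   T   T   F   T   T   T   F   T
  6   T   T   F   F   T   T   T   F   T   T   T   T   T   T   T   T   T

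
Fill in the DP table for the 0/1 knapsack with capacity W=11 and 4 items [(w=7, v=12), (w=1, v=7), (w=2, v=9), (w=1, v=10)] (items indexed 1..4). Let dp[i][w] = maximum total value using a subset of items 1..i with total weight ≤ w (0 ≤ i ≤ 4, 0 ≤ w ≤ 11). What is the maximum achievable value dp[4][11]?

i\w   0   1   2   3   4   5   6   7   8   9  10  11
  0   0   0   0   0   0   0   0   0   0   0   0   0
  1   0   0   0   0   0   0   0  12  12  12  12  12
  2   0   7   7   7   7   7   7  12  19  19  19  19
  3   0   7   9  16  16  16  16  16  19  21  28  28
  4   0  10  17  19  26  26  26  26  26  29  31  38

38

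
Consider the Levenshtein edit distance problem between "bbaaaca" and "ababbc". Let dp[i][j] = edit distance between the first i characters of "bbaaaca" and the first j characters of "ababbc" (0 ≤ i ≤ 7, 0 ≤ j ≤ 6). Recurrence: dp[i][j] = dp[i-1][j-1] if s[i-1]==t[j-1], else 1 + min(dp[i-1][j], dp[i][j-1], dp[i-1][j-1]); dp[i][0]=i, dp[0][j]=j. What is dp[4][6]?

4

   ''  a  b  a  b  b  c
''  0  1  2  3  4  5  6
 b  1  1  1  2  3  4  5
 b  2  2  1  2  2  3  4
 a  3  2  2  1  2  3  4
 a  4  3  3  2  2  3  4
 a  5  4  4  3  3  3  4
 c  6  5  5  4  4  4  3
 a  7  6  6  5  5  5  4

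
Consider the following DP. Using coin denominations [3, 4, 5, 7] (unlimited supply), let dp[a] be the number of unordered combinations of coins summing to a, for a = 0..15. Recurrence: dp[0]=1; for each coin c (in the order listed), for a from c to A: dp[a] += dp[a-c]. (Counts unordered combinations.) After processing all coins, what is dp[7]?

2

after  coin     0     1     2     3     4     5     6     7     8     9    10    11    12    13    14    15
          3     1     0     0     1     0     0     1     0     0     1     0     0     1     0     0     1
          4     1     0     0     1     1     0     1     1     1     1     1     1     2     1     1     2
          5     1     0     0     1     1     1     1     1     2     2     2     2     3     3     3     4
          7     1     0     0     1     1     1     1     2     2     2     3     3     4     4     5     6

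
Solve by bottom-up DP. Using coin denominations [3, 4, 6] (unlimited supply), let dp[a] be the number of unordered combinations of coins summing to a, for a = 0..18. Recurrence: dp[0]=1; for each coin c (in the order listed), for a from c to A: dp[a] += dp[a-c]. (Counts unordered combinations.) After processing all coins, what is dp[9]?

after  coin     0     1     2     3     4     5     6     7     8     9    10    11    12    13    14    15    16    17    18
          3     1     0     0     1     0     0     1     0     0     1     0     0     1     0     0     1     0     0     1
          4     1     0     0     1     1     0     1     1     1     1     1     1     2     1     1     2     2     1     2
          6     1     0     0     1     1     0     2     1     1     2     2     1     4     2     2     4     4     2     6

2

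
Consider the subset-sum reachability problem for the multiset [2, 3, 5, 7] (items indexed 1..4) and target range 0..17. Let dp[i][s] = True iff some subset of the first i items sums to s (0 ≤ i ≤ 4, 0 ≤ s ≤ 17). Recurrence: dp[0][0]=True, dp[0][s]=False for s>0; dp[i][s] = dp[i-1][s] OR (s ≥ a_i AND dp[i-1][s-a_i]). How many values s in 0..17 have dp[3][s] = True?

7

i\s   0   1   2   3   4   5   6   7   8   9  10  11  12  13  14  15  16  17
  0   T   F   F   F   F   F   F   F   F   F   F   F   F   F   F   F   F   F
  1   T   F   T   F   F   F   F   F   F   F   F   F   F   F   F   F   F   F
  2   T   F   T   T   F   T   F   F   F   F   F   F   F   F   F   F   F   F
  3   T   F   T   T   F   T   F   T   T   F   T   F   F   F   F   F   F   F
  4   T   F   T   T   F   T   F   T   T   T   T   F   T   F   T   T   F   T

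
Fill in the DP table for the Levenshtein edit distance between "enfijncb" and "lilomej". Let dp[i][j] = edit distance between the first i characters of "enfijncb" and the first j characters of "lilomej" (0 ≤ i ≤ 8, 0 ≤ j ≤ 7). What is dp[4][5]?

5

   ''  l  i  l  o  m  e  j
''  0  1  2  3  4  5  6  7
 e  1  1  2  3  4  5  5  6
 n  2  2  2  3  4  5  6  6
 f  3  3  3  3  4  5  6  7
 i  4  4  3  4  4  5  6  7
 j  5  5  4  4  5  5  6  6
 n  6  6  5  5  5  6  6  7
 c  7  7  6  6  6  6  7  7
 b  8  8  7  7  7  7  7  8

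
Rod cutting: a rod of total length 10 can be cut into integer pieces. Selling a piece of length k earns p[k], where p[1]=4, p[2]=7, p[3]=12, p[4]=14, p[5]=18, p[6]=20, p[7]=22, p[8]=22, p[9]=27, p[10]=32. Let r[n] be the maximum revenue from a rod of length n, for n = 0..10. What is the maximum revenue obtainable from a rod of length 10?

   n    0    1    2    3    4    5    6    7    8    9   10
r[n]    0    4    8   12   16   20   24   28   32   36   40

40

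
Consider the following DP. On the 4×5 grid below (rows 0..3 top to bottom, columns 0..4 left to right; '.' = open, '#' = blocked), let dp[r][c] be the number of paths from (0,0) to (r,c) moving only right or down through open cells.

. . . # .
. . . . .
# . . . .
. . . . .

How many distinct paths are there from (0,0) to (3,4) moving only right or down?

r\c   0   1   2   3   4
  0   1   1   1   0   0
  1   1   2   3   3   3
  2   0   2   5   8  11
  3   0   2   7  15  26

26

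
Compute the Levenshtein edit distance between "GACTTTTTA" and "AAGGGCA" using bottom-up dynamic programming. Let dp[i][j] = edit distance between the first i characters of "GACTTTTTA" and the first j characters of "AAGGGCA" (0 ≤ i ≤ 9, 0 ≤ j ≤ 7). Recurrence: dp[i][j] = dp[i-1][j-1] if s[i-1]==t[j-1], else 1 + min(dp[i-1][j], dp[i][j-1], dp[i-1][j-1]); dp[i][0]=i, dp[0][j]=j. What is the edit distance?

7

   ''  A  A  G  G  G  C  A
''  0  1  2  3  4  5  6  7
 G  1  1  2  2  3  4  5  6
 A  2  1  1  2  3  4  5  5
 C  3  2  2  2  3  4  4  5
 T  4  3  3  3  3  4  5  5
 T  5  4  4  4  4  4  5  6
 T  6  5  5  5  5  5  5  6
 T  7  6  6  6  6  6  6  6
 T  8  7  7  7  7  7  7  7
 A  9  8  7  8  8  8  8  7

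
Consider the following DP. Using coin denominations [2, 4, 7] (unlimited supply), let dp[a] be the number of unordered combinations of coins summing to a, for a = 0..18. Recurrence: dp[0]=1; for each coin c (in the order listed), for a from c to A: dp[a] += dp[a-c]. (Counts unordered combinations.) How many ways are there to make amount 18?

after  coin     0     1     2     3     4     5     6     7     8     9    10    11    12    13    14    15    16    17    18
          2     1     0     1     0     1     0     1     0     1     0     1     0     1     0     1     0     1     0     1
          4     1     0     1     0     2     0     2     0     3     0     3     0     4     0     4     0     5     0     5
          7     1     0     1     0     2     0     2     1     3     1     3     2     4     2     5     3     6     3     7

7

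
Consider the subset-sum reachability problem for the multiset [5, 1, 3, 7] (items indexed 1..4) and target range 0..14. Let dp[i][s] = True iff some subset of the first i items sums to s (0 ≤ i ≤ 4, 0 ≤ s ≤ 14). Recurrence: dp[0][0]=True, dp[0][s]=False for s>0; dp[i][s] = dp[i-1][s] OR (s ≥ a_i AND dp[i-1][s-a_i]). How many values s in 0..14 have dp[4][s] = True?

i\s   0   1   2   3   4   5   6   7   8   9  10  11  12  13  14
  0   T   F   F   F   F   F   F   F   F   F   F   F   F   F   F
  1   T   F   F   F   F   T   F   F   F   F   F   F   F   F   F
  2   T   T   F   F   F   T   T   F   F   F   F   F   F   F   F
  3   T   T   F   T   T   T   T   F   T   T   F   F   F   F   F
  4   T   T   F   T   T   T   T   T   T   T   T   T   T   T   F

13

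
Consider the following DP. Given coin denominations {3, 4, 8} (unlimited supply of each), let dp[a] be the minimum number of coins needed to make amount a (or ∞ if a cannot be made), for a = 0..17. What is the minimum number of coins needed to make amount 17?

4

 a  0  1  2  3  4  5  6  7  8  9 10 11 12 13 14 15 16 17
dp  0  -  -  1  1  -  2  2  1  3  3  2  2  4  3  3  2  4
(- denotes ∞ / unreachable)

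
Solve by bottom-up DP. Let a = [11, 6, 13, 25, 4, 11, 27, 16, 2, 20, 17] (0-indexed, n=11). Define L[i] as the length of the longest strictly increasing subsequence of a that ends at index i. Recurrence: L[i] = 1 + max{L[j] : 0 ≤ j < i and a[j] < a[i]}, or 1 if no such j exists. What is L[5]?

   i    0    1    2    3    4    5    6    7    8    9   10
a[i]   11    6   13   25    4   11   27   16    2   20   17
L[i]    1    1    2    3    1    2    4    3    1    4    4

2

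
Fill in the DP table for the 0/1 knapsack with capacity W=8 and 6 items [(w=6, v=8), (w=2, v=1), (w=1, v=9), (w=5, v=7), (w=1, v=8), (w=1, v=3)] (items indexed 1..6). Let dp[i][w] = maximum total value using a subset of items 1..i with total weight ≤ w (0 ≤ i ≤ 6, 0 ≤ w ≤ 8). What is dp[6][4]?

i\w   0   1   2   3   4   5   6   7   8
  0   0   0   0   0   0   0   0   0   0
  1   0   0   0   0   0   0   8   8   8
  2   0   0   1   1   1   1   8   8   9
  3   0   9   9  10  10  10  10  17  17
  4   0   9   9  10  10  10  16  17  17
  5   0   9  17  17  18  18  18  24  25
  6   0   9  17  20  20  21  21  24  27

20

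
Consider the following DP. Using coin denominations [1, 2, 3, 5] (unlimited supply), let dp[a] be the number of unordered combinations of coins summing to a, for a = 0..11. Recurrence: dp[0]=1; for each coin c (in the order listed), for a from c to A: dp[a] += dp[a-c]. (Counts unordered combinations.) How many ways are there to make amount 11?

after  coin     0     1     2     3     4     5     6     7     8     9    10    11
          1     1     1     1     1     1     1     1     1     1     1     1     1
          2     1     1     2     2     3     3     4     4     5     5     6     6
          3     1     1     2     3     4     5     7     8    10    12    14    16
          5     1     1     2     3     4     6     8    10    13    16    20    24

24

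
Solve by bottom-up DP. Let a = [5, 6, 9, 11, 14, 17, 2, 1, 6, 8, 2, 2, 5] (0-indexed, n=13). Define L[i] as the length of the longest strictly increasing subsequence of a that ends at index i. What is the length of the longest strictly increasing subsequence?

6

   i    0    1    2    3    4    5    6    7    8    9   10   11   12
a[i]    5    6    9   11   14   17    2    1    6    8    2    2    5
L[i]    1    2    3    4    5    6    1    1    2    3    2    2    3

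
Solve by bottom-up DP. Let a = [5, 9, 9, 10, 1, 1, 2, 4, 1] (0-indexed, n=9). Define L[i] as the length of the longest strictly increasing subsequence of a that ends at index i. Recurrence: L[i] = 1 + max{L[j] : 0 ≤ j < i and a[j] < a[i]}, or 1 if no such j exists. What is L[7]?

3

   i    0    1    2    3    4    5    6    7    8
a[i]    5    9    9   10    1    1    2    4    1
L[i]    1    2    2    3    1    1    2    3    1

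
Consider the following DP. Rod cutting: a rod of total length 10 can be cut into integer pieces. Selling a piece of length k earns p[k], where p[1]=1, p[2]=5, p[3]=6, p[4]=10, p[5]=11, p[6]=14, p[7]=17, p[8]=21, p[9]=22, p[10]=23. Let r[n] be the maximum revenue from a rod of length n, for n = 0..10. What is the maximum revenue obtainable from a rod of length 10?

   n    0    1    2    3    4    5    6    7    8    9   10
r[n]    0    1    5    6   10   11   15   17   21   22   26

26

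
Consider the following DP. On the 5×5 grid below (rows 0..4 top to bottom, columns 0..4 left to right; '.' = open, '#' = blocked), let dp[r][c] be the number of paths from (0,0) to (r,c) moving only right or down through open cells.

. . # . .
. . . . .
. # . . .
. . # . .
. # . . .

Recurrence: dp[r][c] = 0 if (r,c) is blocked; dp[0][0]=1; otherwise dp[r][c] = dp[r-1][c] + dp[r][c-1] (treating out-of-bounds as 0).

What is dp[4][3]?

4

r\c   0   1   2   3   4
  0   1   1   0   0   0
  1   1   2   2   2   2
  2   1   0   2   4   6
  3   1   1   0   4  10
  4   1   0   0   4  14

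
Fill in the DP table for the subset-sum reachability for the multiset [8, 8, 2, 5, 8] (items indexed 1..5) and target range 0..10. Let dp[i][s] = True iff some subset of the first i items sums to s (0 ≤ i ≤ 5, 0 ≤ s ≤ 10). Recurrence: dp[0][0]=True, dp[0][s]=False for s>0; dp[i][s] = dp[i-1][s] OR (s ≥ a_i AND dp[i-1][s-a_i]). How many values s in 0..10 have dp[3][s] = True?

4

i\s   0   1   2   3   4   5   6   7   8   9  10
  0   T   F   F   F   F   F   F   F   F   F   F
  1   T   F   F   F   F   F   F   F   T   F   F
  2   T   F   F   F   F   F   F   F   T   F   F
  3   T   F   T   F   F   F   F   F   T   F   T
  4   T   F   T   F   F   T   F   T   T   F   T
  5   T   F   T   F   F   T   F   T   T   F   T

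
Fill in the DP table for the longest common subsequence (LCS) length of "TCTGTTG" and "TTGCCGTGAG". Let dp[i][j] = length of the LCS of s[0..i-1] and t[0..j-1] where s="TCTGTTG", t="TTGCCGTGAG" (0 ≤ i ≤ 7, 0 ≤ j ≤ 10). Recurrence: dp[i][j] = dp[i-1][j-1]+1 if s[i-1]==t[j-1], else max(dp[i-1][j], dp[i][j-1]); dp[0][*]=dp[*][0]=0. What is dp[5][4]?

   ''  T  T  G  C  C  G  T  G  A  G
''  0  0  0  0  0  0  0  0  0  0  0
 T  0  1  1  1  1  1  1  1  1  1  1
 C  0  1  1  1  2  2  2  2  2  2  2
 T  0  1  2  2  2  2  2  3  3  3  3
 G  0  1  2  3  3  3  3  3  4  4  4
 T  0  1  2  3  3  3  3  4  4  4  4
 T  0  1  2  3  3  3  3  4  4  4  4
 G  0  1  2  3  3  3  4  4  5  5  5

3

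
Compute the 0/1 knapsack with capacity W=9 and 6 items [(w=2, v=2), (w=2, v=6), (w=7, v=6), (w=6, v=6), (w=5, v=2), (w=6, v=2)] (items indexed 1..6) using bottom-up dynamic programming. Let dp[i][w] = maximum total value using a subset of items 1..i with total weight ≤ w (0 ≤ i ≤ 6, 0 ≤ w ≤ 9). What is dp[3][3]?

i\w   0   1   2   3   4   5   6   7   8   9
  0   0   0   0   0   0   0   0   0   0   0
  1   0   0   2   2   2   2   2   2   2   2
  2   0   0   6   6   8   8   8   8   8   8
  3   0   0   6   6   8   8   8   8   8  12
  4   0   0   6   6   8   8   8   8  12  12
  5   0   0   6   6   8   8   8   8  12  12
  6   0   0   6   6   8   8   8   8  12  12

6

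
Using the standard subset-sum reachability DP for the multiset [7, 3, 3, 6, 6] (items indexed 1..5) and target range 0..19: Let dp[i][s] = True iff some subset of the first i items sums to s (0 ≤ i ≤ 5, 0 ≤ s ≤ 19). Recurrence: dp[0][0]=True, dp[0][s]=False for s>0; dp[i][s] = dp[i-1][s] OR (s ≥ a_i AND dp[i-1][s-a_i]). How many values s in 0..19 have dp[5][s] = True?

i\s   0   1   2   3   4   5   6   7   8   9  10  11  12  13  14  15  16  17  18  19
  0   T   F   F   F   F   F   F   F   F   F   F   F   F   F   F   F   F   F   F   F
  1   T   F   F   F   F   F   F   T   F   F   F   F   F   F   F   F   F   F   F   F
  2   T   F   F   T   F   F   F   T   F   F   T   F   F   F   F   F   F   F   F   F
  3   T   F   F   T   F   F   T   T   F   F   T   F   F   T   F   F   F   F   F   F
  4   T   F   F   T   F   F   T   T   F   T   T   F   T   T   F   F   T   F   F   T
  5   T   F   F   T   F   F   T   T   F   T   T   F   T   T   F   T   T   F   T   T

12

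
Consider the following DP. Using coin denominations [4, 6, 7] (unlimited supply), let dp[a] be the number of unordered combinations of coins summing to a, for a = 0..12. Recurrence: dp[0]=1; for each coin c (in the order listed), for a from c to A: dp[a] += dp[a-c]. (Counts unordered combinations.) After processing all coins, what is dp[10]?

after  coin     0     1     2     3     4     5     6     7     8     9    10    11    12
          4     1     0     0     0     1     0     0     0     1     0     0     0     1
          6     1     0     0     0     1     0     1     0     1     0     1     0     2
          7     1     0     0     0     1     0     1     1     1     0     1     1     2

1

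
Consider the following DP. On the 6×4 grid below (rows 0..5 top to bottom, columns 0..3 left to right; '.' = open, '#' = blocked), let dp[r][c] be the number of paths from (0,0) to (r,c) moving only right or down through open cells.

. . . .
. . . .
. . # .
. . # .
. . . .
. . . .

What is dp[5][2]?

11

r\c   0   1   2   3
  0   1   1   1   1
  1   1   2   3   4
  2   1   3   0   4
  3   1   4   0   4
  4   1   5   5   9
  5   1   6  11  20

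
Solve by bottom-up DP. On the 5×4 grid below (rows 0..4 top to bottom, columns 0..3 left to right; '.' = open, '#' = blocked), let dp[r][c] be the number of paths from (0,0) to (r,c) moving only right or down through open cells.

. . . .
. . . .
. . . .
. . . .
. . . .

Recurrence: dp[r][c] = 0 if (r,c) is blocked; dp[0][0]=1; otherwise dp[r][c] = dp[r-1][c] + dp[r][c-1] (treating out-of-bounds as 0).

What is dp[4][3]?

r\c   0   1   2   3
  0   1   1   1   1
  1   1   2   3   4
  2   1   3   6  10
  3   1   4  10  20
  4   1   5  15  35

35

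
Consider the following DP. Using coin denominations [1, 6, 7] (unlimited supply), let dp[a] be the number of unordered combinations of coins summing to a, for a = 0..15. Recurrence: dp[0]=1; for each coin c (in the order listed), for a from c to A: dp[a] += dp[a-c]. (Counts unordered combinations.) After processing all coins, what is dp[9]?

3

after  coin     0     1     2     3     4     5     6     7     8     9    10    11    12    13    14    15
          1     1     1     1     1     1     1     1     1     1     1     1     1     1     1     1     1
          6     1     1     1     1     1     1     2     2     2     2     2     2     3     3     3     3
          7     1     1     1     1     1     1     2     3     3     3     3     3     4     5     6     6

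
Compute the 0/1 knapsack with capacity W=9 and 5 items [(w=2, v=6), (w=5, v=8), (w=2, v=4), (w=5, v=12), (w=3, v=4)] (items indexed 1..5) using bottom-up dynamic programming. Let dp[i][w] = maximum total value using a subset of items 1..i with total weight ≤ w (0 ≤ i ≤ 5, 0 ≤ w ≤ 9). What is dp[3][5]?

10

i\w   0   1   2   3   4   5   6   7   8   9
  0   0   0   0   0   0   0   0   0   0   0
  1   0   0   6   6   6   6   6   6   6   6
  2   0   0   6   6   6   8   8  14  14  14
  3   0   0   6   6  10  10  10  14  14  18
  4   0   0   6   6  10  12  12  18  18  22
  5   0   0   6   6  10  12  12  18  18  22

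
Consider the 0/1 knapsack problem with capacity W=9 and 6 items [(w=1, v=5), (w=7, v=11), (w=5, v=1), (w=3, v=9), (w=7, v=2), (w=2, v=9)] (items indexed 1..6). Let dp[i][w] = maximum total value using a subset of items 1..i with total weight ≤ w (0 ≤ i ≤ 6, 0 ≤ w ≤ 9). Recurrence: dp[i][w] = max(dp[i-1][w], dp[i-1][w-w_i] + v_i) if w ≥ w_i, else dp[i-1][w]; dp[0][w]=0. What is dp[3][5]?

5

i\w   0   1   2   3   4   5   6   7   8   9
  0   0   0   0   0   0   0   0   0   0   0
  1   0   5   5   5   5   5   5   5   5   5
  2   0   5   5   5   5   5   5  11  16  16
  3   0   5   5   5   5   5   6  11  16  16
  4   0   5   5   9  14  14  14  14  16  16
  5   0   5   5   9  14  14  14  14  16  16
  6   0   5   9  14  14  18  23  23  23  23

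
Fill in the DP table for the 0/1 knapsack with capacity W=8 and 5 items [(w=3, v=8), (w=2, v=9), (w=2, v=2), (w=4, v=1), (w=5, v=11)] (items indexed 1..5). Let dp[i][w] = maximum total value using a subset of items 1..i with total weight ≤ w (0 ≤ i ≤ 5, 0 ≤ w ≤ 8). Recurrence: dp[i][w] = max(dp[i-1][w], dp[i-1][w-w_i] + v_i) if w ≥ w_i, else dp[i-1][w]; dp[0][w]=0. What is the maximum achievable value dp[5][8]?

i\w   0   1   2   3   4   5   6   7   8
  0   0   0   0   0   0   0   0   0   0
  1   0   0   0   8   8   8   8   8   8
  2   0   0   9   9   9  17  17  17  17
  3   0   0   9   9  11  17  17  19  19
  4   0   0   9   9  11  17  17  19  19
  5   0   0   9   9  11  17  17  20  20

20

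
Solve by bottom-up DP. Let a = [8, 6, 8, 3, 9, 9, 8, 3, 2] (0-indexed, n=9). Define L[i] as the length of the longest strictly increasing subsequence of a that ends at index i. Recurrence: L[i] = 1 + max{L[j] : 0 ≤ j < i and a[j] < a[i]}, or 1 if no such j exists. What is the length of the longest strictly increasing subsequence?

3

   i    0    1    2    3    4    5    6    7    8
a[i]    8    6    8    3    9    9    8    3    2
L[i]    1    1    2    1    3    3    2    1    1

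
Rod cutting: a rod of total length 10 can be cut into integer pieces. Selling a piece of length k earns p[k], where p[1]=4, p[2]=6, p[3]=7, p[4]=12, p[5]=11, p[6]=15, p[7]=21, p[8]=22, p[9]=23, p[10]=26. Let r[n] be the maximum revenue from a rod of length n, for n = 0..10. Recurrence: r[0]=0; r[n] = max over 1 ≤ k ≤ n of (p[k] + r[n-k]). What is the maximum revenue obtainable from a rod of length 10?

40

   n    0    1    2    3    4    5    6    7    8    9   10
r[n]    0    4    8   12   16   20   24   28   32   36   40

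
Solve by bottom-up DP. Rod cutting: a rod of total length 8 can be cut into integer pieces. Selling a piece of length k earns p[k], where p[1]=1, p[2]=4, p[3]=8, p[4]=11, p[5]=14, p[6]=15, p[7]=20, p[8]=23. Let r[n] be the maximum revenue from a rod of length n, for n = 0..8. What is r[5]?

   n    0    1    2    3    4    5    6    7    8
r[n]    0    1    4    8   11   14   16   20   23

14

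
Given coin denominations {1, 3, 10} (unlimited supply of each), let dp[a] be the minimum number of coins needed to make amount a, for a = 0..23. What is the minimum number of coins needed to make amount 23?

3

 a  0  1  2  3  4  5  6  7  8  9 10 11 12 13 14 15 16 17 18 19 20 21 22 23
dp  0  1  2  1  2  3  2  3  4  3  1  2  3  2  3  4  3  4  5  4  2  3  4  3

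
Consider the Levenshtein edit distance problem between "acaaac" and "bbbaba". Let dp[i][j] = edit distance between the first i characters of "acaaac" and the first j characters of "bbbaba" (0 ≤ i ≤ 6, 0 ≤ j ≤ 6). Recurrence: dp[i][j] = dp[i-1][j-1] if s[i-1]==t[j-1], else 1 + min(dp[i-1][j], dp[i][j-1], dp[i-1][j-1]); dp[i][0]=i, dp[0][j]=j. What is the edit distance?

5

   ''  b  b  b  a  b  a
''  0  1  2  3  4  5  6
 a  1  1  2  3  3  4  5
 c  2  2  2  3  4  4  5
 a  3  3  3  3  3  4  4
 a  4  4  4  4  3  4  4
 a  5  5  5  5  4  4  4
 c  6  6  6  6  5  5  5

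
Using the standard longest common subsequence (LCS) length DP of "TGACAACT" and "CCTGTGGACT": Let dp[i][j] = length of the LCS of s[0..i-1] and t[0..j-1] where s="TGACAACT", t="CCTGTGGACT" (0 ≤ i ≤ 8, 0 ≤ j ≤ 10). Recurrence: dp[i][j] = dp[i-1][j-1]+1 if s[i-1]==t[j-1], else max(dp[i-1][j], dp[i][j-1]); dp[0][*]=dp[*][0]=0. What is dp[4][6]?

   ''  C  C  T  G  T  G  G  A  C  T
''  0  0  0  0  0  0  0  0  0  0  0
 T  0  0  0  1  1  1  1  1  1  1  1
 G  0  0  0  1  2  2  2  2  2  2  2
 A  0  0  0  1  2  2  2  2  3  3  3
 C  0  1  1  1  2  2  2  2  3  4  4
 A  0  1  1  1  2  2  2  2  3  4  4
 A  0  1  1  1  2  2  2  2  3  4  4
 C  0  1  2  2  2  2  2  2  3  4  4
 T  0  1  2  3  3  3  3  3  3  4  5

2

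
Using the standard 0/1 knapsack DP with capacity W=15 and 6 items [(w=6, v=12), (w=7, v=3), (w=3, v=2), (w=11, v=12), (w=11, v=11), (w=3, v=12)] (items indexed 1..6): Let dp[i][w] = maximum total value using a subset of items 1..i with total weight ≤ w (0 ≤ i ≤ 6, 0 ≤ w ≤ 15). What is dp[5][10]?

i\w   0   1   2   3   4   5   6   7   8   9  10  11  12  13  14  15
  0   0   0   0   0   0   0   0   0   0   0   0   0   0   0   0   0
  1   0   0   0   0   0   0  12  12  12  12  12  12  12  12  12  12
  2   0   0   0   0   0   0  12  12  12  12  12  12  12  15  15  15
  3   0   0   0   2   2   2  12  12  12  14  14  14  14  15  15  15
  4   0   0   0   2   2   2  12  12  12  14  14  14  14  15  15  15
  5   0   0   0   2   2   2  12  12  12  14  14  14  14  15  15  15
  6   0   0   0  12  12  12  14  14  14  24  24  24  26  26  26  26

14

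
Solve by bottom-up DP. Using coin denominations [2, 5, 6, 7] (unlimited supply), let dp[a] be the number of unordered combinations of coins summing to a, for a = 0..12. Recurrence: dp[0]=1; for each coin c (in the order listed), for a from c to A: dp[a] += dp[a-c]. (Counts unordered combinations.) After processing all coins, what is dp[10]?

3

after  coin     0     1     2     3     4     5     6     7     8     9    10    11    12
          2     1     0     1     0     1     0     1     0     1     0     1     0     1
          5     1     0     1     0     1     1     1     1     1     1     2     1     2
          6     1     0     1     0     1     1     2     1     2     1     3     2     4
          7     1     0     1     0     1     1     2     2     2     2     3     3     5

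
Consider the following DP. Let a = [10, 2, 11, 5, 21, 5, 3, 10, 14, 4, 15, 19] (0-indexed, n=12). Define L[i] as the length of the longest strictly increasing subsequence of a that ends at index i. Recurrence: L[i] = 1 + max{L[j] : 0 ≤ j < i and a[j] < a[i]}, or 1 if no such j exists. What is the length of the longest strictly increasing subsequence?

   i    0    1    2    3    4    5    6    7    8    9   10   11
a[i]   10    2   11    5   21    5    3   10   14    4   15   19
L[i]    1    1    2    2    3    2    2    3    4    3    5    6

6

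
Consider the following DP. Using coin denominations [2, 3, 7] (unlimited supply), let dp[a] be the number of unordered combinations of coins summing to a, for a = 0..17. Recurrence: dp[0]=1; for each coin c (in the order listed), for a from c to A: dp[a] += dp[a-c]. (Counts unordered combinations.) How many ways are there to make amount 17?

after  coin     0     1     2     3     4     5     6     7     8     9    10    11    12    13    14    15    16    17
          2     1     0     1     0     1     0     1     0     1     0     1     0     1     0     1     0     1     0
          3     1     0     1     1     1     1     2     1     2     2     2     2     3     2     3     3     3     3
          7     1     0     1     1     1     1     2     2     2     3     3     3     4     4     5     5     6     6

6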